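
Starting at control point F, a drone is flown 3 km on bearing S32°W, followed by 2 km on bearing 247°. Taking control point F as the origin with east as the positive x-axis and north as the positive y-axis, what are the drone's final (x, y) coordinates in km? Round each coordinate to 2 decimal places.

(-3.43, -3.33)

Leg 1 (S32°W, 3 km): east 3 sin 212° = -1.59, north 3 cos 212° = -2.54
Leg 2 (247°, 2 km): east 2 sin 247° = -1.84, north 2 cos 247° = -0.78
Summing: -3.43 km east, -3.33 km north → (-3.43, -3.33).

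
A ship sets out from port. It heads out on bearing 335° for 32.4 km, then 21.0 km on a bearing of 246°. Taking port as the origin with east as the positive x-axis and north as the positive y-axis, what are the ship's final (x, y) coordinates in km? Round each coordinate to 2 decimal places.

Leg 1 (335°, 32.4 km): east 32.4 sin 335° = -13.69, north 32.4 cos 335° = 29.36
Leg 2 (246°, 21.0 km): east 21.0 sin 246° = -19.18, north 21.0 cos 246° = -8.54
Summing: -32.88 km east, 20.82 km north → (-32.88, 20.82).

(-32.88, 20.82)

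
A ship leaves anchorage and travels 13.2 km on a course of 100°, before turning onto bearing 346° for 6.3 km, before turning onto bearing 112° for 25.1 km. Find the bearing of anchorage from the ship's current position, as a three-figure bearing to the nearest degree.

Leg 1 (100°, 13.2 km): east 13.2 sin 100° = 13.00, north 13.2 cos 100° = -2.29
Leg 2 (346°, 6.3 km): east 6.3 sin 346° = -1.52, north 6.3 cos 346° = 6.11
Leg 3 (112°, 25.1 km): east 25.1 sin 112° = 23.27, north 25.1 cos 112° = -9.40
Net displacement: 34.75 east, -5.58 north. Direction back to start is (-34.75, 5.58): bearing = atan2(-34.75, 5.58) mod 360° = 279.13° ≈ 279°.

279°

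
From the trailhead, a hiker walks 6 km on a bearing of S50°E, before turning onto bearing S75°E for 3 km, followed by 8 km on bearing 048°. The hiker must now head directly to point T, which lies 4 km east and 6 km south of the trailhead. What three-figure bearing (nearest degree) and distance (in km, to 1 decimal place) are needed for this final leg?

Leg 1 (S50°E, 6 km): east 6 sin 130° = 4.60, north 6 cos 130° = -3.86
Leg 2 (S75°E, 3 km): east 3 sin 105° = 2.90, north 3 cos 105° = -0.78
Leg 3 (048°, 8 km): east 8 sin 48° = 5.95, north 8 cos 48° = 5.35
Current position: (13.44, 0.72). Target: (4, -6). Remaining: Δeast = -9.44, Δnorth = -6.72.
Bearing = atan2(-9.44, -6.72) mod 360° = 234.55°; distance = √((-9.44)² + (-6.72)²) = 11.587 km.

235°, 11.6 km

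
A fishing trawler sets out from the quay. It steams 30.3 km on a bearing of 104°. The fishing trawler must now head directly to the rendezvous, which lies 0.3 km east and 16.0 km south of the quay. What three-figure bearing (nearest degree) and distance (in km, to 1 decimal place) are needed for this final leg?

Leg 1 (104°, 30.3 km): east 30.3 sin 104° = 29.40, north 30.3 cos 104° = -7.33
Current position: (29.40, -7.33). Target: (0.3, -16.0). Remaining: Δeast = -29.10, Δnorth = -8.67.
Bearing = atan2(-29.10, -8.67) mod 360° = 253.41°; distance = √((-29.10)² + (-8.67)²) = 30.364 km.

253°, 30.4 km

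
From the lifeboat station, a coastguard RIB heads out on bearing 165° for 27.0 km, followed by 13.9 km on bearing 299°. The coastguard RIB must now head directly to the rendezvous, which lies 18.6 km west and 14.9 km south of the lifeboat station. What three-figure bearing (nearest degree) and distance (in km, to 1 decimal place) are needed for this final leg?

Leg 1 (165°, 27.0 km): east 27.0 sin 165° = 6.99, north 27.0 cos 165° = -26.08
Leg 2 (299°, 13.9 km): east 13.9 sin 299° = -12.16, north 13.9 cos 299° = 6.74
Current position: (-5.17, -19.34). Target: (-18.6, -14.9). Remaining: Δeast = -13.43, Δnorth = 4.44.
Bearing = atan2(-13.43, 4.44) mod 360° = 288.30°; distance = √((-13.43)² + (4.44)²) = 14.146 km.

288°, 14.1 km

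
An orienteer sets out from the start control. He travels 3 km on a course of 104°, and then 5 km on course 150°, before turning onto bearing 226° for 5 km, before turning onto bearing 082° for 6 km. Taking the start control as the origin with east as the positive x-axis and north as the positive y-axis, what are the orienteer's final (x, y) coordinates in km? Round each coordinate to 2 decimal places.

(7.76, -7.69)

Leg 1 (104°, 3 km): east 3 sin 104° = 2.91, north 3 cos 104° = -0.73
Leg 2 (150°, 5 km): east 5 sin 150° = 2.50, north 5 cos 150° = -4.33
Leg 3 (226°, 5 km): east 5 sin 226° = -3.60, north 5 cos 226° = -3.47
Leg 4 (082°, 6 km): east 6 sin 82° = 5.94, north 6 cos 82° = 0.84
Summing: 7.76 km east, -7.69 km north → (7.76, -7.69).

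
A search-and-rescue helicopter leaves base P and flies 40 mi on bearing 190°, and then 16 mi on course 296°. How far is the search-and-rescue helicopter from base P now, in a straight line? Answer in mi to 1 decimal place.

Leg 1 (190°, 40 mi): east 40 sin 190° = -6.95, north 40 cos 190° = -39.39
Leg 2 (296°, 16 mi): east 16 sin 296° = -14.38, north 16 cos 296° = 7.01
Net: -21.33 east, -32.38 north. Distance = √((-21.33)² + (-32.38)²) = 38.771 mi.

38.8 mi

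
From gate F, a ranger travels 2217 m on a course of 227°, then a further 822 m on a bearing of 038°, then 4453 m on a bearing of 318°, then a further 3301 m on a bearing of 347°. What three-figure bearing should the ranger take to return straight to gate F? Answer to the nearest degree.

139°

Leg 1 (227°, 2217 m): east 2217 sin 227° = -1621.41, north 2217 cos 227° = -1511.99
Leg 2 (038°, 822 m): east 822 sin 38° = 506.07, north 822 cos 38° = 647.74
Leg 3 (318°, 4453 m): east 4453 sin 318° = -2979.64, north 4453 cos 318° = 3309.22
Leg 4 (347°, 3301 m): east 3301 sin 347° = -742.56, north 3301 cos 347° = 3216.40
Net displacement: -4837.54 east, 5661.37 north. Direction back to start is (4837.54, -5661.37): bearing = atan2(4837.54, -5661.37) mod 360° = 139.49° ≈ 139°.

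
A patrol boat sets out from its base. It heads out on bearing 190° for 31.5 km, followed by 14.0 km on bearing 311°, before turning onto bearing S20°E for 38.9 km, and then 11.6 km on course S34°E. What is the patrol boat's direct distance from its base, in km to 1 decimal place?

68.1 km

Leg 1 (190°, 31.5 km): east 31.5 sin 190° = -5.47, north 31.5 cos 190° = -31.02
Leg 2 (311°, 14.0 km): east 14.0 sin 311° = -10.57, north 14.0 cos 311° = 9.18
Leg 3 (S20°E, 38.9 km): east 38.9 sin 160° = 13.30, north 38.9 cos 160° = -36.55
Leg 4 (S34°E, 11.6 km): east 11.6 sin 146° = 6.49, north 11.6 cos 146° = -9.62
Net: 3.76 east, -68.01 north. Distance = √((3.76)² + (-68.01)²) = 68.111 km.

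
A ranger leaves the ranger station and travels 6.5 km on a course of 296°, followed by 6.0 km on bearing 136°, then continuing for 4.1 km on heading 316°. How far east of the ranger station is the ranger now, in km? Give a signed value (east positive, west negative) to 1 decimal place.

-4.5 km

Leg 1 (296°, 6.5 km): east 6.5 sin 296° = -5.84, north 6.5 cos 296° = 2.85
Leg 2 (136°, 6.0 km): east 6.0 sin 136° = 4.17, north 6.0 cos 136° = -4.32
Leg 3 (316°, 4.1 km): east 4.1 sin 316° = -2.85, north 4.1 cos 316° = 2.95
Net east component: -4.52 km.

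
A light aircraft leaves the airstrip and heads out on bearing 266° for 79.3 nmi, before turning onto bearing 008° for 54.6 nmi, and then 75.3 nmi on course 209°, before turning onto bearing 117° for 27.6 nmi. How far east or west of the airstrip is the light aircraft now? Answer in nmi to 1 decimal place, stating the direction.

Leg 1 (266°, 79.3 nmi): east 79.3 sin 266° = -79.11, north 79.3 cos 266° = -5.53
Leg 2 (008°, 54.6 nmi): east 54.6 sin 8° = 7.60, north 54.6 cos 8° = 54.07
Leg 3 (209°, 75.3 nmi): east 75.3 sin 209° = -36.51, north 75.3 cos 209° = -65.86
Leg 4 (117°, 27.6 nmi): east 27.6 sin 117° = 24.59, north 27.6 cos 117° = -12.53
Net east component: -83.42 nmi.

83.4 nmi west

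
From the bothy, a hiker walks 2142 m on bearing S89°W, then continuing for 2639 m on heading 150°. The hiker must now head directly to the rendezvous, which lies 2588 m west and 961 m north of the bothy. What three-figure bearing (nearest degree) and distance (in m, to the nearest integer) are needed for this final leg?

332°, 3728 m

Leg 1 (S89°W, 2142 m): east 2142 sin 269° = -2141.67, north 2142 cos 269° = -37.38
Leg 2 (150°, 2639 m): east 2639 sin 150° = 1319.50, north 2639 cos 150° = -2285.44
Current position: (-822.17, -2322.82). Target: (-2588, 961). Remaining: Δeast = -1765.83, Δnorth = 3283.82.
Bearing = atan2(-1765.83, 3283.82) mod 360° = 331.73°; distance = √((-1765.83)² + (3283.82)²) = 3728.491 m.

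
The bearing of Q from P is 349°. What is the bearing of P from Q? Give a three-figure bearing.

169°

Back-bearing = 349° − 180° = 169°.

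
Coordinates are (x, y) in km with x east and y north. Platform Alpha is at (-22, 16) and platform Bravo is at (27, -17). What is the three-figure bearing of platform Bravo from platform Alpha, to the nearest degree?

Δeast = 27 − -22 = 49.00; Δnorth = -17 − 16 = -33.00.
Bearing = atan2(Δeast, Δnorth) mod 360° = 123.96° ≈ 124°.

124°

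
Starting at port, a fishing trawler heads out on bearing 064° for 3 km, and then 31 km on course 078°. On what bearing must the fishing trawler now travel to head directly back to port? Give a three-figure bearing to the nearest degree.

Leg 1 (064°, 3 km): east 3 sin 64° = 2.70, north 3 cos 64° = 1.32
Leg 2 (078°, 31 km): east 31 sin 78° = 30.32, north 31 cos 78° = 6.45
Net displacement: 33.02 east, 7.76 north. Direction back to start is (-33.02, -7.76): bearing = atan2(-33.02, -7.76) mod 360° = 256.77° ≈ 257°.

257°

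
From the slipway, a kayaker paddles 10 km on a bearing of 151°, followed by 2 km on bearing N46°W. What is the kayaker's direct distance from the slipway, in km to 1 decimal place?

Leg 1 (151°, 10 km): east 10 sin 151° = 4.85, north 10 cos 151° = -8.75
Leg 2 (N46°W, 2 km): east 2 sin 314° = -1.44, north 2 cos 314° = 1.39
Net: 3.41 east, -7.36 north. Distance = √((3.41)² + (-7.36)²) = 8.109 km.

8.1 km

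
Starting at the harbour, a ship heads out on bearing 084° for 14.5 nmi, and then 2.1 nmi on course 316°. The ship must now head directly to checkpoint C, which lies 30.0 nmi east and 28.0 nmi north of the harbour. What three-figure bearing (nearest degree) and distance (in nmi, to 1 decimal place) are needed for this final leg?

Leg 1 (084°, 14.5 nmi): east 14.5 sin 84° = 14.42, north 14.5 cos 84° = 1.52
Leg 2 (316°, 2.1 nmi): east 2.1 sin 316° = -1.46, north 2.1 cos 316° = 1.51
Current position: (12.96, 3.03). Target: (30.0, 28.0). Remaining: Δeast = 17.04, Δnorth = 24.97.
Bearing = atan2(17.04, 24.97) mod 360° = 34.30°; distance = √((17.04)² + (24.97)²) = 30.232 nmi.

034°, 30.2 nmi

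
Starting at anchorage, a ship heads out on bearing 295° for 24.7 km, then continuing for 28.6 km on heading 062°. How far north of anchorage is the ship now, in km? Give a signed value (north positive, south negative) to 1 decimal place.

23.9 km

Leg 1 (295°, 24.7 km): east 24.7 sin 295° = -22.39, north 24.7 cos 295° = 10.44
Leg 2 (062°, 28.6 km): east 28.6 sin 62° = 25.25, north 28.6 cos 62° = 13.43
Net north component: 23.87 km.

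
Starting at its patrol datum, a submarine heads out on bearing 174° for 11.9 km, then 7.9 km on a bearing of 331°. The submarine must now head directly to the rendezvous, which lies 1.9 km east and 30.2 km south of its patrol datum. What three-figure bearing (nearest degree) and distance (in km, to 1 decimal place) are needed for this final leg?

170°, 25.7 km

Leg 1 (174°, 11.9 km): east 11.9 sin 174° = 1.24, north 11.9 cos 174° = -11.83
Leg 2 (331°, 7.9 km): east 7.9 sin 331° = -3.83, north 7.9 cos 331° = 6.91
Current position: (-2.59, -4.93). Target: (1.9, -30.2). Remaining: Δeast = 4.49, Δnorth = -25.27.
Bearing = atan2(4.49, -25.27) mod 360° = 169.94°; distance = √((4.49)² + (-25.27)²) = 25.670 km.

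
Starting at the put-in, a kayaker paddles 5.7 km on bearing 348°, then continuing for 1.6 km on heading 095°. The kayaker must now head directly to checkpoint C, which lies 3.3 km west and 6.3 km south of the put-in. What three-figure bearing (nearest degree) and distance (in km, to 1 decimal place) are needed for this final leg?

198°, 12.3 km

Leg 1 (348°, 5.7 km): east 5.7 sin 348° = -1.19, north 5.7 cos 348° = 5.58
Leg 2 (095°, 1.6 km): east 1.6 sin 95° = 1.59, north 1.6 cos 95° = -0.14
Current position: (0.41, 5.44). Target: (-3.3, -6.3). Remaining: Δeast = -3.71, Δnorth = -11.74.
Bearing = atan2(-3.71, -11.74) mod 360° = 197.54°; distance = √((-3.71)² + (-11.74)²) = 12.308 km.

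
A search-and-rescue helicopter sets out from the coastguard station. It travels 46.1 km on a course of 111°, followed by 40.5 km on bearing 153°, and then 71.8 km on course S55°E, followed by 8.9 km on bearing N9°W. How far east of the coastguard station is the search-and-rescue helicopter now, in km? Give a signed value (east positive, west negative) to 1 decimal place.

118.8 km

Leg 1 (111°, 46.1 km): east 46.1 sin 111° = 43.04, north 46.1 cos 111° = -16.52
Leg 2 (153°, 40.5 km): east 40.5 sin 153° = 18.39, north 40.5 cos 153° = -36.09
Leg 3 (S55°E, 71.8 km): east 71.8 sin 125° = 58.82, north 71.8 cos 125° = -41.18
Leg 4 (N9°W, 8.9 km): east 8.9 sin 351° = -1.39, north 8.9 cos 351° = 8.79
Net east component: 118.85 km.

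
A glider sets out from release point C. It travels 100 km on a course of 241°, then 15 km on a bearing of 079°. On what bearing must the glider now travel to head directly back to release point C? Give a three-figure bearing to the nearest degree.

Leg 1 (241°, 100 km): east 100 sin 241° = -87.46, north 100 cos 241° = -48.48
Leg 2 (079°, 15 km): east 15 sin 79° = 14.72, north 15 cos 79° = 2.86
Net displacement: -72.74 east, -45.62 north. Direction back to start is (72.74, 45.62): bearing = atan2(72.74, 45.62) mod 360° = 57.91° ≈ 058°.

058°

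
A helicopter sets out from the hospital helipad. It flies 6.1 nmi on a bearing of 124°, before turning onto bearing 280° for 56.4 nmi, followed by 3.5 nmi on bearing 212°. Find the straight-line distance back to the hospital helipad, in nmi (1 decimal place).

Leg 1 (124°, 6.1 nmi): east 6.1 sin 124° = 5.06, north 6.1 cos 124° = -3.41
Leg 2 (280°, 56.4 nmi): east 56.4 sin 280° = -55.54, north 56.4 cos 280° = 9.79
Leg 3 (212°, 3.5 nmi): east 3.5 sin 212° = -1.85, north 3.5 cos 212° = -2.97
Net: -52.34 east, 3.41 north. Distance = √((-52.34)² + (3.41)²) = 52.452 nmi.

52.5 nmi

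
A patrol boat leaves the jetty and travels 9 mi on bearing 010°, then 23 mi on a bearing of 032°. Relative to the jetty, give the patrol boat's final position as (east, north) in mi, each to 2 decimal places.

Leg 1 (010°, 9 mi): east 9 sin 10° = 1.56, north 9 cos 10° = 8.86
Leg 2 (032°, 23 mi): east 23 sin 32° = 12.19, north 23 cos 32° = 19.51
Summing: 13.75 mi east, 28.37 mi north → (13.75, 28.37).

(13.75, 28.37)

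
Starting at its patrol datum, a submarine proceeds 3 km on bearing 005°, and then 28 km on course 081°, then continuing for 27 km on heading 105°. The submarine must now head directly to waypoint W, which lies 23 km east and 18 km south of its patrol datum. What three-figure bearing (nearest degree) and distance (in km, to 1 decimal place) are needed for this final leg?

Leg 1 (005°, 3 km): east 3 sin 5° = 0.26, north 3 cos 5° = 2.99
Leg 2 (081°, 28 km): east 28 sin 81° = 27.66, north 28 cos 81° = 4.38
Leg 3 (105°, 27 km): east 27 sin 105° = 26.08, north 27 cos 105° = -6.99
Current position: (54.00, 0.38). Target: (23, -18). Remaining: Δeast = -31.00, Δnorth = -18.38.
Bearing = atan2(-31.00, -18.38) mod 360° = 239.33°; distance = √((-31.00)² + (-18.38)²) = 36.037 km.

239°, 36.0 km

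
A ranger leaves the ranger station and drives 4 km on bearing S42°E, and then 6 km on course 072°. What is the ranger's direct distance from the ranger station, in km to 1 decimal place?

8.5 km

Leg 1 (S42°E, 4 km): east 4 sin 138° = 2.68, north 4 cos 138° = -2.97
Leg 2 (072°, 6 km): east 6 sin 72° = 5.71, north 6 cos 72° = 1.85
Net: 8.38 east, -1.12 north. Distance = √((8.38)² + (-1.12)²) = 8.457 km.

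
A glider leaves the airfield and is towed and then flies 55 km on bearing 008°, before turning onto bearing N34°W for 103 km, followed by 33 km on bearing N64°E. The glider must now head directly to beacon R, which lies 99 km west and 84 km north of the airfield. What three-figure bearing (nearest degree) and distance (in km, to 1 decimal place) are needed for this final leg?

Leg 1 (008°, 55 km): east 55 sin 8° = 7.65, north 55 cos 8° = 54.46
Leg 2 (N34°W, 103 km): east 103 sin 326° = -57.60, north 103 cos 326° = 85.39
Leg 3 (N64°E, 33 km): east 33 sin 64° = 29.66, north 33 cos 64° = 14.47
Current position: (-20.28, 154.32). Target: (-99, 84). Remaining: Δeast = -78.72, Δnorth = -70.32.
Bearing = atan2(-78.72, -70.32) mod 360° = 228.22°; distance = √((-78.72)² + (-70.32)²) = 105.554 km.

228°, 105.6 km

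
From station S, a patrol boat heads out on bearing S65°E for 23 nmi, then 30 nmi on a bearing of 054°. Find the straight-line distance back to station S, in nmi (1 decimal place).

Leg 1 (S65°E, 23 nmi): east 23 sin 115° = 20.85, north 23 cos 115° = -9.72
Leg 2 (054°, 30 nmi): east 30 sin 54° = 24.27, north 30 cos 54° = 17.63
Net: 45.12 east, 7.91 north. Distance = √((45.12)² + (7.91)²) = 45.804 nmi.

45.8 nmi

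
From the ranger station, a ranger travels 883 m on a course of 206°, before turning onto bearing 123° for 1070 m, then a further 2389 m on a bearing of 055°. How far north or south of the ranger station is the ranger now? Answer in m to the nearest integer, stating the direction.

6 m south

Leg 1 (206°, 883 m): east 883 sin 206° = -387.08, north 883 cos 206° = -793.64
Leg 2 (123°, 1070 m): east 1070 sin 123° = 897.38, north 1070 cos 123° = -582.76
Leg 3 (055°, 2389 m): east 2389 sin 55° = 1956.95, north 2389 cos 55° = 1370.27
Net north component: -6.12 m.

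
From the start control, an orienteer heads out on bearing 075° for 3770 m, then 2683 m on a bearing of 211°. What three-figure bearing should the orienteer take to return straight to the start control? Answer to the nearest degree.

Leg 1 (075°, 3770 m): east 3770 sin 75° = 3641.54, north 3770 cos 75° = 975.75
Leg 2 (211°, 2683 m): east 2683 sin 211° = -1381.85, north 2683 cos 211° = -2299.78
Net displacement: 2259.69 east, -1324.03 north. Direction back to start is (-2259.69, 1324.03): bearing = atan2(-2259.69, 1324.03) mod 360° = 300.37° ≈ 300°.

300°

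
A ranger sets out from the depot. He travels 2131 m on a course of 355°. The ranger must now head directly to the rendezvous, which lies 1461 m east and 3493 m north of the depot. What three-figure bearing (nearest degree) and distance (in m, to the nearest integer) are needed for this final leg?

Leg 1 (355°, 2131 m): east 2131 sin 355° = -185.73, north 2131 cos 355° = 2122.89
Current position: (-185.73, 2122.89). Target: (1461, 3493). Remaining: Δeast = 1646.73, Δnorth = 1370.11.
Bearing = atan2(1646.73, 1370.11) mod 360° = 50.24°; distance = √((1646.73)² + (1370.11)²) = 2142.175 m.

050°, 2142 m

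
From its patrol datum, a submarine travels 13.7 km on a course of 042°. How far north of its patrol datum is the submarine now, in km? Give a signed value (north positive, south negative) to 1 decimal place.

10.2 km

Leg 1 (042°, 13.7 km): east 13.7 sin 42° = 9.17, north 13.7 cos 42° = 10.18
Net north component: 10.18 km.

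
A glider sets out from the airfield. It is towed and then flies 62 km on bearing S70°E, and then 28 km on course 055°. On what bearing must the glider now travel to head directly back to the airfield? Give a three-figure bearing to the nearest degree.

Leg 1 (S70°E, 62 km): east 62 sin 110° = 58.26, north 62 cos 110° = -21.21
Leg 2 (055°, 28 km): east 28 sin 55° = 22.94, north 28 cos 55° = 16.06
Net displacement: 81.20 east, -5.15 north. Direction back to start is (-81.20, 5.15): bearing = atan2(-81.20, 5.15) mod 360° = 273.63° ≈ 274°.

274°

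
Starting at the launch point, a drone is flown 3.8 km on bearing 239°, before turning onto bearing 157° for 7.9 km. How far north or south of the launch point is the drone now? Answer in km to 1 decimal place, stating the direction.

Leg 1 (239°, 3.8 km): east 3.8 sin 239° = -3.26, north 3.8 cos 239° = -1.96
Leg 2 (157°, 7.9 km): east 7.9 sin 157° = 3.09, north 7.9 cos 157° = -7.27
Net north component: -9.23 km.

9.2 km south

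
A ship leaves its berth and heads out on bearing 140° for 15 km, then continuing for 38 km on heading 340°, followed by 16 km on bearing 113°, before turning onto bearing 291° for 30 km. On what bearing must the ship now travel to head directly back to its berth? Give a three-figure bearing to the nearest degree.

Leg 1 (140°, 15 km): east 15 sin 140° = 9.64, north 15 cos 140° = -11.49
Leg 2 (340°, 38 km): east 38 sin 340° = -13.00, north 38 cos 340° = 35.71
Leg 3 (113°, 16 km): east 16 sin 113° = 14.73, north 16 cos 113° = -6.25
Leg 4 (291°, 30 km): east 30 sin 291° = -28.01, north 30 cos 291° = 10.75
Net displacement: -16.63 east, 28.72 north. Direction back to start is (16.63, -28.72): bearing = atan2(16.63, -28.72) mod 360° = 149.92° ≈ 150°.

150°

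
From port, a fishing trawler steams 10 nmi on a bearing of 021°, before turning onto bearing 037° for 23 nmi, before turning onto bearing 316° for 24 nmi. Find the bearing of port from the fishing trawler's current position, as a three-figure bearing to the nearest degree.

181°

Leg 1 (021°, 10 nmi): east 10 sin 21° = 3.58, north 10 cos 21° = 9.34
Leg 2 (037°, 23 nmi): east 23 sin 37° = 13.84, north 23 cos 37° = 18.37
Leg 3 (316°, 24 nmi): east 24 sin 316° = -16.67, north 24 cos 316° = 17.26
Net displacement: 0.75 east, 44.97 north. Direction back to start is (-0.75, -44.97): bearing = atan2(-0.75, -44.97) mod 360° = 180.96° ≈ 181°.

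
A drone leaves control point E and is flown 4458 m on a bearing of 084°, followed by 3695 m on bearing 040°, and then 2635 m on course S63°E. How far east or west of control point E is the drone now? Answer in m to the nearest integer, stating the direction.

Leg 1 (084°, 4458 m): east 4458 sin 84° = 4433.58, north 4458 cos 84° = 465.99
Leg 2 (040°, 3695 m): east 3695 sin 40° = 2375.10, north 3695 cos 40° = 2830.53
Leg 3 (S63°E, 2635 m): east 2635 sin 117° = 2347.80, north 2635 cos 117° = -1196.26
Net east component: 9156.48 m.

9156 m east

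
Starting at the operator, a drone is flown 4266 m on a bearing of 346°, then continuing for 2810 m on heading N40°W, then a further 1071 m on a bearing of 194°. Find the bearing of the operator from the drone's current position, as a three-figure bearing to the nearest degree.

149°

Leg 1 (346°, 4266 m): east 4266 sin 346° = -1032.04, north 4266 cos 346° = 4139.28
Leg 2 (N40°W, 2810 m): east 2810 sin 320° = -1806.23, north 2810 cos 320° = 2152.58
Leg 3 (194°, 1071 m): east 1071 sin 194° = -259.10, north 1071 cos 194° = -1039.19
Net displacement: -3097.37 east, 5252.68 north. Direction back to start is (3097.37, -5252.68): bearing = atan2(3097.37, -5252.68) mod 360° = 149.47° ≈ 149°.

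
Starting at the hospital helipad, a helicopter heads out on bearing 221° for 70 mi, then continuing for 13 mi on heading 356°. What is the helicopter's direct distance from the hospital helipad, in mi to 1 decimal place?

61.5 mi

Leg 1 (221°, 70 mi): east 70 sin 221° = -45.92, north 70 cos 221° = -52.83
Leg 2 (356°, 13 mi): east 13 sin 356° = -0.91, north 13 cos 356° = 12.97
Net: -46.83 east, -39.86 north. Distance = √((-46.83)² + (-39.86)²) = 61.499 mi.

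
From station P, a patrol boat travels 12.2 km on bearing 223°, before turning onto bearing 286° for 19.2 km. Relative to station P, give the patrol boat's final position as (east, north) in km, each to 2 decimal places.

Leg 1 (223°, 12.2 km): east 12.2 sin 223° = -8.32, north 12.2 cos 223° = -8.92
Leg 2 (286°, 19.2 km): east 19.2 sin 286° = -18.46, north 19.2 cos 286° = 5.29
Summing: -26.78 km east, -3.63 km north → (-26.78, -3.63).

(-26.78, -3.63)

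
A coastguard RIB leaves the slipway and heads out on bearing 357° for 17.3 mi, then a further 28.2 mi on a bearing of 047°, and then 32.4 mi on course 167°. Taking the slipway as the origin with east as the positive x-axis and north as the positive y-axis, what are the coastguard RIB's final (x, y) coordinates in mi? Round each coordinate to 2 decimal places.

Leg 1 (357°, 17.3 mi): east 17.3 sin 357° = -0.91, north 17.3 cos 357° = 17.28
Leg 2 (047°, 28.2 mi): east 28.2 sin 47° = 20.62, north 28.2 cos 47° = 19.23
Leg 3 (167°, 32.4 mi): east 32.4 sin 167° = 7.29, north 32.4 cos 167° = -31.57
Summing: 27.01 mi east, 4.94 mi north → (27.01, 4.94).

(27.01, 4.94)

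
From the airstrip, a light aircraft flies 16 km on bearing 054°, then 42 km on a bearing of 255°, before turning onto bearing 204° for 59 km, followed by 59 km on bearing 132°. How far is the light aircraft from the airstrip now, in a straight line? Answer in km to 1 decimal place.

Leg 1 (054°, 16 km): east 16 sin 54° = 12.94, north 16 cos 54° = 9.40
Leg 2 (255°, 42 km): east 42 sin 255° = -40.57, north 42 cos 255° = -10.87
Leg 3 (204°, 59 km): east 59 sin 204° = -24.00, north 59 cos 204° = -53.90
Leg 4 (132°, 59 km): east 59 sin 132° = 43.85, north 59 cos 132° = -39.48
Net: -7.78 east, -94.84 north. Distance = √((-7.78)² + (-94.84)²) = 95.162 km.

95.2 km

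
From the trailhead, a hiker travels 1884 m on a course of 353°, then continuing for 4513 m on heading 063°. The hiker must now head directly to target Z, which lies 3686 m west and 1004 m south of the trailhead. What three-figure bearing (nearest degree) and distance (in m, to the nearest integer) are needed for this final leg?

237°, 8953 m

Leg 1 (353°, 1884 m): east 1884 sin 353° = -229.60, north 1884 cos 353° = 1869.96
Leg 2 (063°, 4513 m): east 4513 sin 63° = 4021.11, north 4513 cos 63° = 2048.86
Current position: (3791.51, 3918.82). Target: (-3686, -1004). Remaining: Δeast = -7477.51, Δnorth = -4922.82.
Bearing = atan2(-7477.51, -4922.82) mod 360° = 236.64°; distance = √((-7477.51)² + (-4922.82)²) = 8952.501 m.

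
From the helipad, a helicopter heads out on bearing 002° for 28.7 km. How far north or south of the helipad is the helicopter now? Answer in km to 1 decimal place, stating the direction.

28.7 km north

Leg 1 (002°, 28.7 km): east 28.7 sin 2° = 1.00, north 28.7 cos 2° = 28.68
Net north component: 28.68 km.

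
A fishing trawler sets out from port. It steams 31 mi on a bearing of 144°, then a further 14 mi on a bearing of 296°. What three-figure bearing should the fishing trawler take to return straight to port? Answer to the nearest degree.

343°

Leg 1 (144°, 31 mi): east 31 sin 144° = 18.22, north 31 cos 144° = -25.08
Leg 2 (296°, 14 mi): east 14 sin 296° = -12.58, north 14 cos 296° = 6.14
Net displacement: 5.64 east, -18.94 north. Direction back to start is (-5.64, 18.94): bearing = atan2(-5.64, 18.94) mod 360° = 343.42° ≈ 343°.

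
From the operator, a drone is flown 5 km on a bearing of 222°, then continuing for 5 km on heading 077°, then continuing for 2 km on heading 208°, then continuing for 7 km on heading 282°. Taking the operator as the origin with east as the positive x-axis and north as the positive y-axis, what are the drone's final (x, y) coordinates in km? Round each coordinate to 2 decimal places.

Leg 1 (222°, 5 km): east 5 sin 222° = -3.35, north 5 cos 222° = -3.72
Leg 2 (077°, 5 km): east 5 sin 77° = 4.87, north 5 cos 77° = 1.12
Leg 3 (208°, 2 km): east 2 sin 208° = -0.94, north 2 cos 208° = -1.77
Leg 4 (282°, 7 km): east 7 sin 282° = -6.85, north 7 cos 282° = 1.46
Summing: -6.26 km east, -2.90 km north → (-6.26, -2.90).

(-6.26, -2.90)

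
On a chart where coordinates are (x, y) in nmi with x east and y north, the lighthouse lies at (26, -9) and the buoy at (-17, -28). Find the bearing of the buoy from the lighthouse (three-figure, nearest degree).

246°

Δeast = -17 − 26 = -43.00; Δnorth = -28 − -9 = -19.00.
Bearing = atan2(Δeast, Δnorth) mod 360° = 246.16° ≈ 246°.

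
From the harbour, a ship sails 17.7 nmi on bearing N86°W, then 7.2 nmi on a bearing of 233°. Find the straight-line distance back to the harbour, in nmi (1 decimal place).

23.6 nmi

Leg 1 (N86°W, 17.7 nmi): east 17.7 sin 274° = -17.66, north 17.7 cos 274° = 1.23
Leg 2 (233°, 7.2 nmi): east 7.2 sin 233° = -5.75, north 7.2 cos 233° = -4.33
Net: -23.41 east, -3.10 north. Distance = √((-23.41)² + (-3.10)²) = 23.611 nmi.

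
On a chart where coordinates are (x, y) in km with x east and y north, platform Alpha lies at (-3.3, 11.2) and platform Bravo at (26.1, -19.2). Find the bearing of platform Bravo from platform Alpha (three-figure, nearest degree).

136°

Δeast = 26.1 − -3.3 = 29.40; Δnorth = -19.2 − 11.2 = -30.40.
Bearing = atan2(Δeast, Δnorth) mod 360° = 135.96° ≈ 136°.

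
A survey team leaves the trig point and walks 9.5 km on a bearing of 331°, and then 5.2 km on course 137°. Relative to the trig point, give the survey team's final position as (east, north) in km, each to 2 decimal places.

(-1.06, 4.51)

Leg 1 (331°, 9.5 km): east 9.5 sin 331° = -4.61, north 9.5 cos 331° = 8.31
Leg 2 (137°, 5.2 km): east 5.2 sin 137° = 3.55, north 5.2 cos 137° = -3.80
Summing: -1.06 km east, 4.51 km north → (-1.06, 4.51).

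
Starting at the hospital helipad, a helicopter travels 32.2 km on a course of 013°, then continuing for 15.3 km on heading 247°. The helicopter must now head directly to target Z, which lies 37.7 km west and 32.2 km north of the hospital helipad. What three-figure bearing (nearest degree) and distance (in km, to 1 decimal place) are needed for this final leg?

Leg 1 (013°, 32.2 km): east 32.2 sin 13° = 7.24, north 32.2 cos 13° = 31.37
Leg 2 (247°, 15.3 km): east 15.3 sin 247° = -14.08, north 15.3 cos 247° = -5.98
Current position: (-6.84, 25.40). Target: (-37.7, 32.2). Remaining: Δeast = -30.86, Δnorth = 6.80.
Bearing = atan2(-30.86, 6.80) mod 360° = 282.43°; distance = √((-30.86)² + (6.80)²) = 31.601 km.

282°, 31.6 km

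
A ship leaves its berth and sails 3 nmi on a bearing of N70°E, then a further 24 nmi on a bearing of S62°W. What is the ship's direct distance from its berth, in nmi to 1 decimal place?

Leg 1 (N70°E, 3 nmi): east 3 sin 70° = 2.82, north 3 cos 70° = 1.03
Leg 2 (S62°W, 24 nmi): east 24 sin 242° = -21.19, north 24 cos 242° = -11.27
Net: -18.37 east, -10.24 north. Distance = √((-18.37)² + (-10.24)²) = 21.033 nmi.

21.0 nmi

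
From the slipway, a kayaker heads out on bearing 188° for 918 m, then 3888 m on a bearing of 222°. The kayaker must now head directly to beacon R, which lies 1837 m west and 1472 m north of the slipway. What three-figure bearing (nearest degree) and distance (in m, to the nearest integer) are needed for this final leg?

Leg 1 (188°, 918 m): east 918 sin 188° = -127.76, north 918 cos 188° = -909.07
Leg 2 (222°, 3888 m): east 3888 sin 222° = -2601.58, north 3888 cos 222° = -2889.35
Current position: (-2729.34, -3798.41). Target: (-1837, 1472). Remaining: Δeast = 892.34, Δnorth = 5270.41.
Bearing = atan2(892.34, 5270.41) mod 360° = 9.61°; distance = √((892.34)² + (5270.41)²) = 5345.421 m.

010°, 5345 m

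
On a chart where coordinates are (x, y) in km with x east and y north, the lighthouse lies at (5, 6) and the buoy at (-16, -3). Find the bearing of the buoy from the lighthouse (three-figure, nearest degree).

247°

Δeast = -16 − 5 = -21.00; Δnorth = -3 − 6 = -9.00.
Bearing = atan2(Δeast, Δnorth) mod 360° = 246.80° ≈ 247°.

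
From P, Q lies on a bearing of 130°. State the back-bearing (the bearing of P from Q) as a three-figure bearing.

Back-bearing = 130° + 180° = 310°.

310°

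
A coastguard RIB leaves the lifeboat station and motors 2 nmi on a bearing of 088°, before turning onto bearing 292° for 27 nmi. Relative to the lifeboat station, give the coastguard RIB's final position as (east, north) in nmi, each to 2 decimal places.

(-23.04, 10.18)

Leg 1 (088°, 2 nmi): east 2 sin 88° = 2.00, north 2 cos 88° = 0.07
Leg 2 (292°, 27 nmi): east 27 sin 292° = -25.03, north 27 cos 292° = 10.11
Summing: -23.04 nmi east, 10.18 nmi north → (-23.04, 10.18).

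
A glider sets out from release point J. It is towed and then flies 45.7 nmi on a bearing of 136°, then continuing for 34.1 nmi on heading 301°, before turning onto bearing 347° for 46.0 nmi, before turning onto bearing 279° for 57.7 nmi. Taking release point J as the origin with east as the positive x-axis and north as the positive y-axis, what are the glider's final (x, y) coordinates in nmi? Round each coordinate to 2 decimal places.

Leg 1 (136°, 45.7 nmi): east 45.7 sin 136° = 31.75, north 45.7 cos 136° = -32.87
Leg 2 (301°, 34.1 nmi): east 34.1 sin 301° = -29.23, north 34.1 cos 301° = 17.56
Leg 3 (347°, 46.0 nmi): east 46.0 sin 347° = -10.35, north 46.0 cos 347° = 44.82
Leg 4 (279°, 57.7 nmi): east 57.7 sin 279° = -56.99, north 57.7 cos 279° = 9.03
Summing: -64.82 nmi east, 38.54 nmi north → (-64.82, 38.54).

(-64.82, 38.54)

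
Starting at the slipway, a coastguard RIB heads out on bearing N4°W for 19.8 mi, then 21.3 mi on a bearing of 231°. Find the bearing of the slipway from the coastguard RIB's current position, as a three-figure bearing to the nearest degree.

Leg 1 (N4°W, 19.8 mi): east 19.8 sin 356° = -1.38, north 19.8 cos 356° = 19.75
Leg 2 (231°, 21.3 mi): east 21.3 sin 231° = -16.55, north 21.3 cos 231° = -13.40
Net displacement: -17.93 east, 6.35 north. Direction back to start is (17.93, -6.35): bearing = atan2(17.93, -6.35) mod 360° = 109.49° ≈ 109°.

109°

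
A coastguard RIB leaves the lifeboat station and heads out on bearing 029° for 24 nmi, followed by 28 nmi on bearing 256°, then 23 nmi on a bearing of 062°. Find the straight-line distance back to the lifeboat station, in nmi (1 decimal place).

Leg 1 (029°, 24 nmi): east 24 sin 29° = 11.64, north 24 cos 29° = 20.99
Leg 2 (256°, 28 nmi): east 28 sin 256° = -27.17, north 28 cos 256° = -6.77
Leg 3 (062°, 23 nmi): east 23 sin 62° = 20.31, north 23 cos 62° = 10.80
Net: 4.77 east, 25.01 north. Distance = √((4.77)² + (25.01)²) = 25.467 nmi.

25.5 nmi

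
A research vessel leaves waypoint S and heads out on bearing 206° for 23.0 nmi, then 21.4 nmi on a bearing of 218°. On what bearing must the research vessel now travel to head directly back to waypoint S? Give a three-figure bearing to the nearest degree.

032°

Leg 1 (206°, 23.0 nmi): east 23.0 sin 206° = -10.08, north 23.0 cos 206° = -20.67
Leg 2 (218°, 21.4 nmi): east 21.4 sin 218° = -13.18, north 21.4 cos 218° = -16.86
Net displacement: -23.26 east, -37.54 north. Direction back to start is (23.26, 37.54): bearing = atan2(23.26, 37.54) mod 360° = 31.78° ≈ 032°.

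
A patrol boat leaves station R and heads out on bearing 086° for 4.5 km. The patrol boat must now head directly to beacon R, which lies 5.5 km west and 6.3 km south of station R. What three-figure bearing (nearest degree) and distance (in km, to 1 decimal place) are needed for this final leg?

236°, 12.0 km

Leg 1 (086°, 4.5 km): east 4.5 sin 86° = 4.49, north 4.5 cos 86° = 0.31
Current position: (4.49, 0.31). Target: (-5.5, -6.3). Remaining: Δeast = -9.99, Δnorth = -6.61.
Bearing = atan2(-9.99, -6.61) mod 360° = 236.49°; distance = √((-9.99)² + (-6.61)²) = 11.980 km.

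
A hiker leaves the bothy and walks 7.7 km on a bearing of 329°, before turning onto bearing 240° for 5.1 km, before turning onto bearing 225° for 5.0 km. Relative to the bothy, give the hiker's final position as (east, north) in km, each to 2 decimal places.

Leg 1 (329°, 7.7 km): east 7.7 sin 329° = -3.97, north 7.7 cos 329° = 6.60
Leg 2 (240°, 5.1 km): east 5.1 sin 240° = -4.42, north 5.1 cos 240° = -2.55
Leg 3 (225°, 5.0 km): east 5.0 sin 225° = -3.54, north 5.0 cos 225° = -3.54
Summing: -11.92 km east, 0.51 km north → (-11.92, 0.51).

(-11.92, 0.51)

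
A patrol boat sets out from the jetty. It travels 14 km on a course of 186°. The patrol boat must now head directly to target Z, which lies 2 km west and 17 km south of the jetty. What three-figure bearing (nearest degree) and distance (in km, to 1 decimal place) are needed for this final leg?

Leg 1 (186°, 14 km): east 14 sin 186° = -1.46, north 14 cos 186° = -13.92
Current position: (-1.46, -13.92). Target: (-2, -17). Remaining: Δeast = -0.54, Δnorth = -3.08.
Bearing = atan2(-0.54, -3.08) mod 360° = 189.89°; distance = √((-0.54)² + (-3.08)²) = 3.123 km.

190°, 3.1 km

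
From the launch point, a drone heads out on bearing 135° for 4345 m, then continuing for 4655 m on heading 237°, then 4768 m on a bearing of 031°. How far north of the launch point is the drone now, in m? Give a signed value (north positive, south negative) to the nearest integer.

-1521 m

Leg 1 (135°, 4345 m): east 4345 sin 135° = 3072.38, north 4345 cos 135° = -3072.38
Leg 2 (237°, 4655 m): east 4655 sin 237° = -3904.01, north 4655 cos 237° = -2535.29
Leg 3 (031°, 4768 m): east 4768 sin 31° = 2455.70, north 4768 cos 31° = 4086.97
Net north component: -1520.70 m.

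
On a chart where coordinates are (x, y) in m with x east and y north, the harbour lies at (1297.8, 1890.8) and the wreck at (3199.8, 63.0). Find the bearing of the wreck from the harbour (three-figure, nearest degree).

Δeast = 3199.8 − 1297.8 = 1902.00; Δnorth = 63.0 − 1890.8 = -1827.80.
Bearing = atan2(Δeast, Δnorth) mod 360° = 133.86° ≈ 134°.

134°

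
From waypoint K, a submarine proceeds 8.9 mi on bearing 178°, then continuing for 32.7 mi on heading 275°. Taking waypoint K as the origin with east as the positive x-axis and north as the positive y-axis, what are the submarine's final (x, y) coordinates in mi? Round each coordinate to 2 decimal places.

Leg 1 (178°, 8.9 mi): east 8.9 sin 178° = 0.31, north 8.9 cos 178° = -8.89
Leg 2 (275°, 32.7 mi): east 32.7 sin 275° = -32.58, north 32.7 cos 275° = 2.85
Summing: -32.26 mi east, -6.04 mi north → (-32.26, -6.04).

(-32.26, -6.04)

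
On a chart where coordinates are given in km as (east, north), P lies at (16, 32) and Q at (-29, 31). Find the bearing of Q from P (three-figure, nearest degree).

Δeast = -29 − 16 = -45.00; Δnorth = 31 − 32 = -1.00.
Bearing = atan2(Δeast, Δnorth) mod 360° = 268.73° ≈ 269°.

269°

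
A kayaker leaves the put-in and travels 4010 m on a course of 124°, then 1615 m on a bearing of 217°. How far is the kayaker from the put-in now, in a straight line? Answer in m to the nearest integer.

4244 m

Leg 1 (124°, 4010 m): east 4010 sin 124° = 3324.44, north 4010 cos 124° = -2242.36
Leg 2 (217°, 1615 m): east 1615 sin 217° = -971.93, north 1615 cos 217° = -1289.80
Net: 2352.51 east, -3532.16 north. Distance = √((2352.51)² + (-3532.16)²) = 4243.873 m.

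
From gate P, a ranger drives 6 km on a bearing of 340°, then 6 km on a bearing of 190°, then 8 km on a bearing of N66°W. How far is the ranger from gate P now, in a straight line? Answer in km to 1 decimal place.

Leg 1 (340°, 6 km): east 6 sin 340° = -2.05, north 6 cos 340° = 5.64
Leg 2 (190°, 6 km): east 6 sin 190° = -1.04, north 6 cos 190° = -5.91
Leg 3 (N66°W, 8 km): east 8 sin 294° = -7.31, north 8 cos 294° = 3.25
Net: -10.40 east, 2.98 north. Distance = √((-10.40)² + (2.98)²) = 10.822 km.

10.8 km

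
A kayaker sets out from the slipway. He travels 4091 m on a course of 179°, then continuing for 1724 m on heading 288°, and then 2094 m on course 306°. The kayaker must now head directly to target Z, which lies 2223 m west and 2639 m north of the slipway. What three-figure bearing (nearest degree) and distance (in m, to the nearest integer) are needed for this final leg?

012°, 5073 m

Leg 1 (179°, 4091 m): east 4091 sin 179° = 71.40, north 4091 cos 179° = -4090.38
Leg 2 (288°, 1724 m): east 1724 sin 288° = -1639.62, north 1724 cos 288° = 532.75
Leg 3 (306°, 2094 m): east 2094 sin 306° = -1694.08, north 2094 cos 306° = 1230.82
Current position: (-3262.31, -2326.81). Target: (-2223, 2639). Remaining: Δeast = 1039.31, Δnorth = 4965.81.
Bearing = atan2(1039.31, 4965.81) mod 360° = 11.82°; distance = √((1039.31)² + (4965.81)²) = 5073.403 m.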